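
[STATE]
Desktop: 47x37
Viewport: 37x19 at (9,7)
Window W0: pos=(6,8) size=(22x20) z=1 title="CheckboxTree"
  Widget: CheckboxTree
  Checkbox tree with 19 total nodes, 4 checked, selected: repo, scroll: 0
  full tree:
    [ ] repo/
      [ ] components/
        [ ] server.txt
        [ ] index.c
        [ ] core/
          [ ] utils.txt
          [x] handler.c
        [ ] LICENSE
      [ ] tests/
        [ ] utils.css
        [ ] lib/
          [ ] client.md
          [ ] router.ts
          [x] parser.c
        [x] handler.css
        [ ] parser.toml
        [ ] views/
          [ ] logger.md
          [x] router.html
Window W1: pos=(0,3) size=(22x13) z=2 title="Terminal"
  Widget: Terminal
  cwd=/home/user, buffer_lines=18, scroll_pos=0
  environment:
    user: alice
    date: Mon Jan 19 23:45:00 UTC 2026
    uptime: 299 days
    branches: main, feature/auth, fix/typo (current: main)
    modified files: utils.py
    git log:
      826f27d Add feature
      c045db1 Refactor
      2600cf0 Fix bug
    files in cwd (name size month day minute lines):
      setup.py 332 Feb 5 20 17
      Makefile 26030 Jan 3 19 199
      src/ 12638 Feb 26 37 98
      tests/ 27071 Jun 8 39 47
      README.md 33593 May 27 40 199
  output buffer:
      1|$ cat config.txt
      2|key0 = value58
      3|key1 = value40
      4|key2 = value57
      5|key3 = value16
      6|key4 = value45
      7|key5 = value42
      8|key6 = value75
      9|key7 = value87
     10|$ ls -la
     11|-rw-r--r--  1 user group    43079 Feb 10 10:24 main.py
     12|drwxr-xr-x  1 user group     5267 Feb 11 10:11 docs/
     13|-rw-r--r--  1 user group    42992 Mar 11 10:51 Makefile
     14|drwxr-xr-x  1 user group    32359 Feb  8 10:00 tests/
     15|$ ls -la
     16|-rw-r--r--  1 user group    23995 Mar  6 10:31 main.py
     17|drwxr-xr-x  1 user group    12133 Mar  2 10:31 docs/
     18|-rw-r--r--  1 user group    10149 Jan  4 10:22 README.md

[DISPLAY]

alue58      ┃                        
alue40      ┃━━━━━┓                  
alue57      ┃     ┃                  
alue16      ┃─────┨                  
alue45      ┃     ┃                  
alue42      ┃ts/  ┃                  
alue75      ┃.txt ┃                  
alue87      ┃c    ┃                  
━━━━━━━━━━━━┛     ┃                  
     [ ] utils.txt┃                  
     [x] handler.c┃                  
   [ ] LICENSE    ┃                  
 [-] tests/       ┃                  
   [ ] utils.css  ┃                  
   [-] lib/       ┃                  
     [ ] client.md┃                  
     [ ] router.ts┃                  
     [x] parser.c ┃                  
   [x] handler.css┃                  


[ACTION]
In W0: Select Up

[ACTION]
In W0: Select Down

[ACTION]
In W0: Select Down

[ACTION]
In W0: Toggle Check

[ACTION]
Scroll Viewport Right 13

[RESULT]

lue58      ┃                         
lue40      ┃━━━━━┓                   
lue57      ┃     ┃                   
lue16      ┃─────┨                   
lue45      ┃     ┃                   
lue42      ┃ts/  ┃                   
lue75      ┃.txt ┃                   
lue87      ┃c    ┃                   
━━━━━━━━━━━┛     ┃                   
    [ ] utils.txt┃                   
    [x] handler.c┃                   
  [ ] LICENSE    ┃                   
[-] tests/       ┃                   
  [ ] utils.css  ┃                   
  [-] lib/       ┃                   
    [ ] client.md┃                   
    [ ] router.ts┃                   
    [x] parser.c ┃                   
  [x] handler.css┃                   


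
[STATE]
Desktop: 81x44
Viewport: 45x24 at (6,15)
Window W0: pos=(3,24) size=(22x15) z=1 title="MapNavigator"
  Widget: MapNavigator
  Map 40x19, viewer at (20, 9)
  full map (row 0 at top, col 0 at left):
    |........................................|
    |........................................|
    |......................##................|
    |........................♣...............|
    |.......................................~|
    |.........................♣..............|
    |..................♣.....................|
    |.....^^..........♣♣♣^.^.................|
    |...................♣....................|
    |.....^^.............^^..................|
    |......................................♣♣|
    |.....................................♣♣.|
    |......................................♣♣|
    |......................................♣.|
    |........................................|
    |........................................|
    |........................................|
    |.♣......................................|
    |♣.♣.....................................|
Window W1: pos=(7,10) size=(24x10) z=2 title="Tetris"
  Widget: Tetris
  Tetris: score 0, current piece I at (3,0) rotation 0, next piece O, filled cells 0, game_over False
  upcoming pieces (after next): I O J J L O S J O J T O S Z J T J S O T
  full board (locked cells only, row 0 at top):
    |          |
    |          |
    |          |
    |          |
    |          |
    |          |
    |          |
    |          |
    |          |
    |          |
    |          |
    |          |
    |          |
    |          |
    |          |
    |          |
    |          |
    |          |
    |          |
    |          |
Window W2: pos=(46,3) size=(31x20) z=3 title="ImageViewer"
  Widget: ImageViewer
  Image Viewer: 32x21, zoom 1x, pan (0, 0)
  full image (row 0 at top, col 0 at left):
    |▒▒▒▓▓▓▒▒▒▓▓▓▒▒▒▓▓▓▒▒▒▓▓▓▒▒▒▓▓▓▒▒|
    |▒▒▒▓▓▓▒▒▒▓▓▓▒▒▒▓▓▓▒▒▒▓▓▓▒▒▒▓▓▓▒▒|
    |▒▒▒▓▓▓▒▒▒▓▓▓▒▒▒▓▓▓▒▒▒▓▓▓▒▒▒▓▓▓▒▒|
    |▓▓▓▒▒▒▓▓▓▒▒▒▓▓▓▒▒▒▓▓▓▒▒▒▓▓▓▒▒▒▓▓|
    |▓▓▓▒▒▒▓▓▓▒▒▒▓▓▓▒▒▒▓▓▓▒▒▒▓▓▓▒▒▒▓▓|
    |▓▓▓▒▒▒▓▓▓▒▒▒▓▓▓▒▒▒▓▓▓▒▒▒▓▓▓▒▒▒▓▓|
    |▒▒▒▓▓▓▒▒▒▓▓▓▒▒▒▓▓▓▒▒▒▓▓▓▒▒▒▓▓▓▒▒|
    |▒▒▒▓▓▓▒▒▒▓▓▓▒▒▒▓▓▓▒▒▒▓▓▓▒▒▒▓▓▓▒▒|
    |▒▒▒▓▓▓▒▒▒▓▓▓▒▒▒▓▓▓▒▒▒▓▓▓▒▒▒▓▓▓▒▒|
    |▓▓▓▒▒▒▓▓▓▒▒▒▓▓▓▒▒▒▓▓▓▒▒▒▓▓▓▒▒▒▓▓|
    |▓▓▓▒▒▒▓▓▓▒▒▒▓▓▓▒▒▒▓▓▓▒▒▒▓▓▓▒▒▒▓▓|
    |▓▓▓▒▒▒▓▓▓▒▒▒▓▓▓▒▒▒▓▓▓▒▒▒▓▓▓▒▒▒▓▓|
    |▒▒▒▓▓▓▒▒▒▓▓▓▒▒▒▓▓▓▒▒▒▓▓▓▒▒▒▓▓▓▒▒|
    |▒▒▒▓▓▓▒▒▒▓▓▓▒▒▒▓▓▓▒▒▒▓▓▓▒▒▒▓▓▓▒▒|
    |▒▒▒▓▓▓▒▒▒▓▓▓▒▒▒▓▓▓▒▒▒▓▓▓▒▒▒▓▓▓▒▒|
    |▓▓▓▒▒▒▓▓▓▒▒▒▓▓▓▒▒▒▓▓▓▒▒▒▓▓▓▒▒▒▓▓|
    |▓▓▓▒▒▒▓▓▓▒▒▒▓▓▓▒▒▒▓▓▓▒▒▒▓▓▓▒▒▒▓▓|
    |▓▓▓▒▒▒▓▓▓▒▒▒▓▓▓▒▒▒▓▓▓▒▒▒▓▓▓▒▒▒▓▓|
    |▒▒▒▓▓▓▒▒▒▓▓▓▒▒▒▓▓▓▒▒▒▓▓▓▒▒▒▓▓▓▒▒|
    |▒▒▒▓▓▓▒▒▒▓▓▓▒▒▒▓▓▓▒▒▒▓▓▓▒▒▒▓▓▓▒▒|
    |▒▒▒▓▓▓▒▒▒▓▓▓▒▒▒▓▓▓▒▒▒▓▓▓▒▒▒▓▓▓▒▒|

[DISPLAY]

 ┃          │▓▓         ┃               ┃▓▓▓▒
 ┃          │           ┃               ┃▓▓▓▒
 ┃          │           ┃               ┃▓▓▓▒
 ┃          │           ┃               ┃▒▒▒▓
 ┗━━━━━━━━━━━━━━━━━━━━━━┛               ┃▒▒▒▓
                                        ┃▒▒▒▓
                                        ┃▓▓▓▒
                                        ┗━━━━
                                             
━━━━━━━━━━━━━━━━━━┓                          
apNavigator       ┃                          
──────────────────┨                          
..................┃                          
.............♣....┃                          
......♣...........┃                          
.....♣♣♣^.^.......┃                          
.......♣..........┃                          
........@^........┃                          
..................┃                          
..................┃                          
..................┃                          
..................┃                          
..................┃                          
━━━━━━━━━━━━━━━━━━┛                          


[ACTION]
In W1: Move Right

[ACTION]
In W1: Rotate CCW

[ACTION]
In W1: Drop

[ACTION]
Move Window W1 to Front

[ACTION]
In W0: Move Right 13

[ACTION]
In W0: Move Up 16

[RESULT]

 ┃          │▓▓         ┃               ┃▓▓▓▒
 ┃          │           ┃               ┃▓▓▓▒
 ┃          │           ┃               ┃▓▓▓▒
 ┃          │           ┃               ┃▒▒▒▓
 ┗━━━━━━━━━━━━━━━━━━━━━━┛               ┃▒▒▒▓
                                        ┃▒▒▒▓
                                        ┃▓▓▓▒
                                        ┗━━━━
                                             
━━━━━━━━━━━━━━━━━━┓                          
apNavigator       ┃                          
──────────────────┨                          
                  ┃                          
                  ┃                          
                  ┃                          
                  ┃                          
                  ┃                          
........@......   ┃                          
...............   ┃                          
...............   ┃                          
...............   ┃                          
..............~   ┃                          
♣..............   ┃                          
━━━━━━━━━━━━━━━━━━┛                          


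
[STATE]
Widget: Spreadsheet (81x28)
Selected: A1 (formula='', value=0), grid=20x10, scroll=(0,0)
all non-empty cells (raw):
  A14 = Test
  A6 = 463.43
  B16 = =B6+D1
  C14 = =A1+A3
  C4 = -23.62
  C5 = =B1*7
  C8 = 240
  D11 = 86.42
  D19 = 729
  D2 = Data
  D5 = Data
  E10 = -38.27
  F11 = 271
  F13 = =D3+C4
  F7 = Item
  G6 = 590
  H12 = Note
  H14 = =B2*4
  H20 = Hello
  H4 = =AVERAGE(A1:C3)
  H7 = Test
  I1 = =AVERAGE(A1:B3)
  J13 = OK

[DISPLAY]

A1:                                                                              
       A       B       C       D       E       F       G       H       I       J 
---------------------------------------------------------------------------------
  1      [0]       0       0       0       0       0       0       0       0     
  2        0       0       0Data           0       0       0       0       0     
  3        0       0       0       0       0       0       0       0       0     
  4        0       0  -23.62       0       0       0       0       0       0     
  5        0       0       0Data           0       0       0       0       0     
  6   463.43       0       0       0       0       0     590       0       0     
  7        0       0       0       0       0Item           0Test           0     
  8        0       0     240       0       0       0       0       0       0     
  9        0       0       0       0       0       0       0       0       0     
 10        0       0       0       0  -38.27       0       0       0       0     
 11        0       0       0   86.42       0     271       0       0       0     
 12        0       0       0       0       0       0       0Note           0     
 13        0       0       0       0       0  -23.62       0       0       0OK   
 14 Test           0       0       0       0       0       0       0       0     
 15        0       0       0       0       0       0       0       0       0     
 16        0       0       0       0       0       0       0       0       0     
 17        0       0       0       0       0       0       0       0       0     
 18        0       0       0       0       0       0       0       0       0     
 19        0       0       0     729       0       0       0       0       0     
 20        0       0       0       0       0       0       0Hello          0     
                                                                                 
                                                                                 
                                                                                 
                                                                                 
                                                                                 


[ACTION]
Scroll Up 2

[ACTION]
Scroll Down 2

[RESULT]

A1:                                                                              
       A       B       C       D       E       F       G       H       I       J 
---------------------------------------------------------------------------------
  3        0       0       0       0       0       0       0       0       0     
  4        0       0  -23.62       0       0       0       0       0       0     
  5        0       0       0Data           0       0       0       0       0     
  6   463.43       0       0       0       0       0     590       0       0     
  7        0       0       0       0       0Item           0Test           0     
  8        0       0     240       0       0       0       0       0       0     
  9        0       0       0       0       0       0       0       0       0     
 10        0       0       0       0  -38.27       0       0       0       0     
 11        0       0       0   86.42       0     271       0       0       0     
 12        0       0       0       0       0       0       0Note           0     
 13        0       0       0       0       0  -23.62       0       0       0OK   
 14 Test           0       0       0       0       0       0       0       0     
 15        0       0       0       0       0       0       0       0       0     
 16        0       0       0       0       0       0       0       0       0     
 17        0       0       0       0       0       0       0       0       0     
 18        0       0       0       0       0       0       0       0       0     
 19        0       0       0     729       0       0       0       0       0     
 20        0       0       0       0       0       0       0Hello          0     
                                                                                 
                                                                                 
                                                                                 
                                                                                 
                                                                                 
                                                                                 
                                                                                 


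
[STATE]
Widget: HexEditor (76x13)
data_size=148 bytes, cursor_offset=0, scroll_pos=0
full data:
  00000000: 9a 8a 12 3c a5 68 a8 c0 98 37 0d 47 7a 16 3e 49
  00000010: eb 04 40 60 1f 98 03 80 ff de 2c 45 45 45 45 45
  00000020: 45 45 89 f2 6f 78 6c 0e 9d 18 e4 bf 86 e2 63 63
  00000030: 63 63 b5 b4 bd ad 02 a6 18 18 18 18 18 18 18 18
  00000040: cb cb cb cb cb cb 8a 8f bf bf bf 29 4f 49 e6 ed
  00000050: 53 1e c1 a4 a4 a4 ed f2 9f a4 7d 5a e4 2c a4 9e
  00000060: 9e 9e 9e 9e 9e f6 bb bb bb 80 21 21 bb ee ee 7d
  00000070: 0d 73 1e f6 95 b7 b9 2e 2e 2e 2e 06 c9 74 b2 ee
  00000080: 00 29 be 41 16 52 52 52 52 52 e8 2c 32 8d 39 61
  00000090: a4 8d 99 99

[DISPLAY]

00000000  9A 8a 12 3c a5 68 a8 c0  98 37 0d 47 7a 16 3e 49  |...<.h...7.Gz.>
00000010  eb 04 40 60 1f 98 03 80  ff de 2c 45 45 45 45 45  |..@`......,EEEE
00000020  45 45 89 f2 6f 78 6c 0e  9d 18 e4 bf 86 e2 63 63  |EE..oxl.......c
00000030  63 63 b5 b4 bd ad 02 a6  18 18 18 18 18 18 18 18  |cc.............
00000040  cb cb cb cb cb cb 8a 8f  bf bf bf 29 4f 49 e6 ed  |...........)OI.
00000050  53 1e c1 a4 a4 a4 ed f2  9f a4 7d 5a e4 2c a4 9e  |S.........}Z.,.
00000060  9e 9e 9e 9e 9e f6 bb bb  bb 80 21 21 bb ee ee 7d  |..........!!...
00000070  0d 73 1e f6 95 b7 b9 2e  2e 2e 2e 06 c9 74 b2 ee  |.s...........t.
00000080  00 29 be 41 16 52 52 52  52 52 e8 2c 32 8d 39 61  |.).A.RRRRR.,2.9
00000090  a4 8d 99 99                                       |....           
                                                                            
                                                                            
                                                                            


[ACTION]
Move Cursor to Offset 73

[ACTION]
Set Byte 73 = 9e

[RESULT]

00000000  9a 8a 12 3c a5 68 a8 c0  98 37 0d 47 7a 16 3e 49  |...<.h...7.Gz.>
00000010  eb 04 40 60 1f 98 03 80  ff de 2c 45 45 45 45 45  |..@`......,EEEE
00000020  45 45 89 f2 6f 78 6c 0e  9d 18 e4 bf 86 e2 63 63  |EE..oxl.......c
00000030  63 63 b5 b4 bd ad 02 a6  18 18 18 18 18 18 18 18  |cc.............
00000040  cb cb cb cb cb cb 8a 8f  bf 9E bf 29 4f 49 e6 ed  |...........)OI.
00000050  53 1e c1 a4 a4 a4 ed f2  9f a4 7d 5a e4 2c a4 9e  |S.........}Z.,.
00000060  9e 9e 9e 9e 9e f6 bb bb  bb 80 21 21 bb ee ee 7d  |..........!!...
00000070  0d 73 1e f6 95 b7 b9 2e  2e 2e 2e 06 c9 74 b2 ee  |.s...........t.
00000080  00 29 be 41 16 52 52 52  52 52 e8 2c 32 8d 39 61  |.).A.RRRRR.,2.9
00000090  a4 8d 99 99                                       |....           
                                                                            
                                                                            
                                                                            


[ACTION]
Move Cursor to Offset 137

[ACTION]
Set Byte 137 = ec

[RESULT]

00000000  9a 8a 12 3c a5 68 a8 c0  98 37 0d 47 7a 16 3e 49  |...<.h...7.Gz.>
00000010  eb 04 40 60 1f 98 03 80  ff de 2c 45 45 45 45 45  |..@`......,EEEE
00000020  45 45 89 f2 6f 78 6c 0e  9d 18 e4 bf 86 e2 63 63  |EE..oxl.......c
00000030  63 63 b5 b4 bd ad 02 a6  18 18 18 18 18 18 18 18  |cc.............
00000040  cb cb cb cb cb cb 8a 8f  bf 9e bf 29 4f 49 e6 ed  |...........)OI.
00000050  53 1e c1 a4 a4 a4 ed f2  9f a4 7d 5a e4 2c a4 9e  |S.........}Z.,.
00000060  9e 9e 9e 9e 9e f6 bb bb  bb 80 21 21 bb ee ee 7d  |..........!!...
00000070  0d 73 1e f6 95 b7 b9 2e  2e 2e 2e 06 c9 74 b2 ee  |.s...........t.
00000080  00 29 be 41 16 52 52 52  52 EC e8 2c 32 8d 39 61  |.).A.RRRR..,2.9
00000090  a4 8d 99 99                                       |....           
                                                                            
                                                                            
                                                                            


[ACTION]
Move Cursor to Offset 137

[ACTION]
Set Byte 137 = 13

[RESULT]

00000000  9a 8a 12 3c a5 68 a8 c0  98 37 0d 47 7a 16 3e 49  |...<.h...7.Gz.>
00000010  eb 04 40 60 1f 98 03 80  ff de 2c 45 45 45 45 45  |..@`......,EEEE
00000020  45 45 89 f2 6f 78 6c 0e  9d 18 e4 bf 86 e2 63 63  |EE..oxl.......c
00000030  63 63 b5 b4 bd ad 02 a6  18 18 18 18 18 18 18 18  |cc.............
00000040  cb cb cb cb cb cb 8a 8f  bf 9e bf 29 4f 49 e6 ed  |...........)OI.
00000050  53 1e c1 a4 a4 a4 ed f2  9f a4 7d 5a e4 2c a4 9e  |S.........}Z.,.
00000060  9e 9e 9e 9e 9e f6 bb bb  bb 80 21 21 bb ee ee 7d  |..........!!...
00000070  0d 73 1e f6 95 b7 b9 2e  2e 2e 2e 06 c9 74 b2 ee  |.s...........t.
00000080  00 29 be 41 16 52 52 52  52 13 e8 2c 32 8d 39 61  |.).A.RRRR..,2.9
00000090  a4 8d 99 99                                       |....           
                                                                            
                                                                            
                                                                            


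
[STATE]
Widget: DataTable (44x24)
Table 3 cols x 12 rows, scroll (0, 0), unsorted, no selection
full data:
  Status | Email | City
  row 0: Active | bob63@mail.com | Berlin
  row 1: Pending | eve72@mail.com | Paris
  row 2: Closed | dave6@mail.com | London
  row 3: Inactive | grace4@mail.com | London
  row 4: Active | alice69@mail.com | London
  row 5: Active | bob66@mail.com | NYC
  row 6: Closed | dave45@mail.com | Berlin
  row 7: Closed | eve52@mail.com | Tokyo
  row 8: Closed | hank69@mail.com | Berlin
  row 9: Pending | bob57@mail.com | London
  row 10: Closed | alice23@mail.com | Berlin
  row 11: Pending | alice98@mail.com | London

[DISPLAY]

Status  │Email           │City              
────────┼────────────────┼──────            
Active  │bob63@mail.com  │Berlin            
Pending │eve72@mail.com  │Paris             
Closed  │dave6@mail.com  │London            
Inactive│grace4@mail.com │London            
Active  │alice69@mail.com│London            
Active  │bob66@mail.com  │NYC               
Closed  │dave45@mail.com │Berlin            
Closed  │eve52@mail.com  │Tokyo             
Closed  │hank69@mail.com │Berlin            
Pending │bob57@mail.com  │London            
Closed  │alice23@mail.com│Berlin            
Pending │alice98@mail.com│London            
                                            
                                            
                                            
                                            
                                            
                                            
                                            
                                            
                                            
                                            


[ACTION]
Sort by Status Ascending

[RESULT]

Status ▲│Email           │City              
────────┼────────────────┼──────            
Active  │bob63@mail.com  │Berlin            
Active  │alice69@mail.com│London            
Active  │bob66@mail.com  │NYC               
Closed  │dave6@mail.com  │London            
Closed  │dave45@mail.com │Berlin            
Closed  │eve52@mail.com  │Tokyo             
Closed  │hank69@mail.com │Berlin            
Closed  │alice23@mail.com│Berlin            
Inactive│grace4@mail.com │London            
Pending │eve72@mail.com  │Paris             
Pending │bob57@mail.com  │London            
Pending │alice98@mail.com│London            
                                            
                                            
                                            
                                            
                                            
                                            
                                            
                                            
                                            
                                            


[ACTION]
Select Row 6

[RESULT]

Status ▲│Email           │City              
────────┼────────────────┼──────            
Active  │bob63@mail.com  │Berlin            
Active  │alice69@mail.com│London            
Active  │bob66@mail.com  │NYC               
Closed  │dave6@mail.com  │London            
Closed  │dave45@mail.com │Berlin            
Closed  │eve52@mail.com  │Tokyo             
>losed  │hank69@mail.com │Berlin            
Closed  │alice23@mail.com│Berlin            
Inactive│grace4@mail.com │London            
Pending │eve72@mail.com  │Paris             
Pending │bob57@mail.com  │London            
Pending │alice98@mail.com│London            
                                            
                                            
                                            
                                            
                                            
                                            
                                            
                                            
                                            
                                            


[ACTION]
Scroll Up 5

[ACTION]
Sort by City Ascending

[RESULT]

Status  │Email           │City ▲            
────────┼────────────────┼──────            
Active  │bob63@mail.com  │Berlin            
Closed  │dave45@mail.com │Berlin            
Closed  │hank69@mail.com │Berlin            
Closed  │alice23@mail.com│Berlin            
Active  │alice69@mail.com│London            
Closed  │dave6@mail.com  │London            
>nactive│grace4@mail.com │London            
Pending │bob57@mail.com  │London            
Pending │alice98@mail.com│London            
Active  │bob66@mail.com  │NYC               
Pending │eve72@mail.com  │Paris             
Closed  │eve52@mail.com  │Tokyo             
                                            
                                            
                                            
                                            
                                            
                                            
                                            
                                            
                                            
                                            


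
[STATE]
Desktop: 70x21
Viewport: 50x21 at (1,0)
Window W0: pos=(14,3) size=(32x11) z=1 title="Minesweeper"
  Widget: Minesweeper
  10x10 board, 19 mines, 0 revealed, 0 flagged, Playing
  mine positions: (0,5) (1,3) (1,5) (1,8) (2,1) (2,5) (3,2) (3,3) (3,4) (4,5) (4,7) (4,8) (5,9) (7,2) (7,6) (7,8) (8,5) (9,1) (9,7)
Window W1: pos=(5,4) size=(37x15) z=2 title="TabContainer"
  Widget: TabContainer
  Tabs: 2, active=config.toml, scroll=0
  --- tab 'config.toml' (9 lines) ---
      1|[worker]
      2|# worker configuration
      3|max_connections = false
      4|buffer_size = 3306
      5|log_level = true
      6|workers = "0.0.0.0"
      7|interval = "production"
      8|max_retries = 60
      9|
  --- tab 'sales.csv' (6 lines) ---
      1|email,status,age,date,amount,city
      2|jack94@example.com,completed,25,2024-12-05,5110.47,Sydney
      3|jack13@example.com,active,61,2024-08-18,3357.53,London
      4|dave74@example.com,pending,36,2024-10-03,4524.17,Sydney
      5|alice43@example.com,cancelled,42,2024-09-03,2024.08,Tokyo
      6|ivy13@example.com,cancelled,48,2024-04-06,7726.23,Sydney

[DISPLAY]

                                                  
                                                  
                                                  
             ┏━━━━━━━━━━━━━━━━━━━━━━━━━━━━━━┓     
    ┏━━━━━━━━━━━━━━━━━━━━━━━━━━━━━━━━━━━┓   ┃     
    ┃ TabContainer                      ┃───┨     
    ┠───────────────────────────────────┨   ┃     
    ┃[config.toml]│ sales.csv           ┃   ┃     
    ┃───────────────────────────────────┃   ┃     
    ┃[worker]                           ┃   ┃     
    ┃# worker configuration             ┃   ┃     
    ┃max_connections = false            ┃   ┃     
    ┃buffer_size = 3306                 ┃   ┃     
    ┃log_level = true                   ┃━━━┛     
    ┃workers = "0.0.0.0"                ┃         
    ┃interval = "production"            ┃         
    ┃max_retries = 60                   ┃         
    ┃                                   ┃         
    ┗━━━━━━━━━━━━━━━━━━━━━━━━━━━━━━━━━━━┛         
                                                  
                                                  


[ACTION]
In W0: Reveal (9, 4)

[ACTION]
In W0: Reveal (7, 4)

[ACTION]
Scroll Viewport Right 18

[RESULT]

                                                  
                                                  
                                                  
━━━━━━━━━━━━━━━━━━━━━━━━━━┓                       
━━━━━━━━━━━━━━━━━━━━━━┓   ┃                       
                      ┃───┨                       
──────────────────────┨   ┃                       
│ sales.csv           ┃   ┃                       
──────────────────────┃   ┃                       
                      ┃   ┃                       
iguration             ┃   ┃                       
ns = false            ┃   ┃                       
 3306                 ┃   ┃                       
rue                   ┃━━━┛                       
0.0.0"                ┃                           
roduction"            ┃                           
 60                   ┃                           
                      ┃                           
━━━━━━━━━━━━━━━━━━━━━━┛                           
                                                  
                                                  


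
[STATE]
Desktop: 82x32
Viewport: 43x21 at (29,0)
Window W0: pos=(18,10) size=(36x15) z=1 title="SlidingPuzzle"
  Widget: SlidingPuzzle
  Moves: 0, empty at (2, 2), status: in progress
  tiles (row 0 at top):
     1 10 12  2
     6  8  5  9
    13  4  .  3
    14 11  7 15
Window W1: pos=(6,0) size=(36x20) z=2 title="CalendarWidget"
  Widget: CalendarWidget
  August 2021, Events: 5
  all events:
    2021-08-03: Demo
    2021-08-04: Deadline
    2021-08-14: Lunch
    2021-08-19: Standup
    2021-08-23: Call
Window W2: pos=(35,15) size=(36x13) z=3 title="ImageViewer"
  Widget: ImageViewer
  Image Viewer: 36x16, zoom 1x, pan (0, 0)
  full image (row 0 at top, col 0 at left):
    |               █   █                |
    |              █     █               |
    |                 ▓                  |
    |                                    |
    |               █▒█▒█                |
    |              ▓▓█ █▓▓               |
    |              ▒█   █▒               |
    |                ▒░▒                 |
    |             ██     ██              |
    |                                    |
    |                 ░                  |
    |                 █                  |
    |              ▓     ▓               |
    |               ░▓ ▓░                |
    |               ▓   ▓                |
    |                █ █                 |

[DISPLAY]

━━━━━━━━━━━━┓                              
            ┃                              
────────────┨                              
            ┃                              
            ┃                              
            ┃                              
            ┃                              
            ┃                              
            ┃                              
            ┃                              
            ┃━━━━━━━━━━━┓                  
            ┃           ┃                  
            ┃───────────┨                  
            ┃           ┃                  
            ┃           ┃                  
      ┏━━━━━━━━━━━━━━━━━━━━━━━━━━━━━━━━━━┓ 
      ┃ ImageViewer                      ┃ 
      ┠──────────────────────────────────┨ 
      ┃               █   █              ┃ 
━━━━━━┃              █     █             ┃ 
│  7 │┃                 ▓                ┃ 


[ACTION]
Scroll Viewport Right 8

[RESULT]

━━━━┓                                      
    ┃                                      
────┨                                      
    ┃                                      
    ┃                                      
    ┃                                      
    ┃                                      
    ┃                                      
    ┃                                      
    ┃                                      
    ┃━━━━━━━━━━━┓                          
    ┃           ┃                          
    ┃───────────┨                          
    ┃           ┃                          
    ┃           ┃                          
━━━━━━━━━━━━━━━━━━━━━━━━━━━━━━━━━┓         
ImageViewer                      ┃         
─────────────────────────────────┨         
              █   █              ┃         
             █     █             ┃         
                ▓                ┃         


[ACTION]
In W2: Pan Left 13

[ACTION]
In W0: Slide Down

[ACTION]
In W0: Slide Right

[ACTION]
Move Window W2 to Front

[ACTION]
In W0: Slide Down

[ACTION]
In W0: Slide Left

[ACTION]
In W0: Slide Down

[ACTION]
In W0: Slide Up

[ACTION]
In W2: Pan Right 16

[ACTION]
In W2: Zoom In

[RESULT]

━━━━┓                                      
    ┃                                      
────┨                                      
    ┃                                      
    ┃                                      
    ┃                                      
    ┃                                      
    ┃                                      
    ┃                                      
    ┃                                      
    ┃━━━━━━━━━━━┓                          
    ┃           ┃                          
    ┃───────────┨                          
    ┃           ┃                          
    ┃           ┃                          
━━━━━━━━━━━━━━━━━━━━━━━━━━━━━━━━━┓         
ImageViewer                      ┃         
─────────────────────────────────┨         
             ██      ██          ┃         
             ██      ██          ┃         
           ██          ██        ┃         


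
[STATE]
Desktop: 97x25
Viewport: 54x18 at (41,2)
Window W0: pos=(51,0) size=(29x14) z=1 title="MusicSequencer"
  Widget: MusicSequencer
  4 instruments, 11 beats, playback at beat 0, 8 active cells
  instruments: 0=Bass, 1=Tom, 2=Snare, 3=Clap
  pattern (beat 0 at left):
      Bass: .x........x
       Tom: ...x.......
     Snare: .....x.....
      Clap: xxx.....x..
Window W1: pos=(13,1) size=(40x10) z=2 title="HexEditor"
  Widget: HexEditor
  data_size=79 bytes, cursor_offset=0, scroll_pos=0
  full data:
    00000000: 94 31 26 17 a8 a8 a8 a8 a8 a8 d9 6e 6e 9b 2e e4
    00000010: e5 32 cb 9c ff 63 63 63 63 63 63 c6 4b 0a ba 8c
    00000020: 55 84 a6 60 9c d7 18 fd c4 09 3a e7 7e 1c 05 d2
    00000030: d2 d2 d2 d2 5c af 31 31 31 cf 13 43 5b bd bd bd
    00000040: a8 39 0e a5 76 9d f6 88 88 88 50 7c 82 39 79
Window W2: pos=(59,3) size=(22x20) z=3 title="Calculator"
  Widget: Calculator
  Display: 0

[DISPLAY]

           ┃──────────────────────────┨               
───────────┨     ▼┏━━━━━━━━━━━━━━━━━━━━┓              
 a8 a8  a8 ┃ Bass·┃ Calculator         ┃              
 63 63  63 ┃  Tom·┠────────────────────┨              
 18 fd  c4 ┃Snare·┃                   0┃              
 31 31  31 ┃ Clap█┃┌───┬───┬───┬───┐   ┃              
 f6 88  88 ┃      ┃│ 7 │ 8 │ 9 │ ÷ │   ┃              
           ┃      ┃├───┼───┼───┼───┤   ┃              
━━━━━━━━━━━┛      ┃│ 4 │ 5 │ 6 │ × │   ┃              
          ┃       ┃├───┼───┼───┼───┤   ┃              
          ┃       ┃│ 1 │ 2 │ 3 │ - │   ┃              
          ┗━━━━━━━┃├───┼───┼───┼───┤   ┃              
                  ┃│ 0 │ . │ = │ + │   ┃              
                  ┃├───┼───┼───┼───┤   ┃              
                  ┃│ C │ MC│ MR│ M+│   ┃              
                  ┃└───┴───┴───┴───┘   ┃              
                  ┃                    ┃              
                  ┃                    ┃              


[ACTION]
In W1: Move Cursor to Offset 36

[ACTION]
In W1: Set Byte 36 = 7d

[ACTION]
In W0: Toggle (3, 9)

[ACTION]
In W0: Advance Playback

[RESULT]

           ┃──────────────────────────┨               
───────────┨     0┏━━━━━━━━━━━━━━━━━━━━┓              
 a8 a8  a8 ┃ Bass·┃ Calculator         ┃              
 63 63  63 ┃  Tom·┠────────────────────┨              
 18 fd  c4 ┃Snare·┃                   0┃              
 31 31  31 ┃ Clap█┃┌───┬───┬───┬───┐   ┃              
 f6 88  88 ┃      ┃│ 7 │ 8 │ 9 │ ÷ │   ┃              
           ┃      ┃├───┼───┼───┼───┤   ┃              
━━━━━━━━━━━┛      ┃│ 4 │ 5 │ 6 │ × │   ┃              
          ┃       ┃├───┼───┼───┼───┤   ┃              
          ┃       ┃│ 1 │ 2 │ 3 │ - │   ┃              
          ┗━━━━━━━┃├───┼───┼───┼───┤   ┃              
                  ┃│ 0 │ . │ = │ + │   ┃              
                  ┃├───┼───┼───┼───┤   ┃              
                  ┃│ C │ MC│ MR│ M+│   ┃              
                  ┃└───┴───┴───┴───┘   ┃              
                  ┃                    ┃              
                  ┃                    ┃              


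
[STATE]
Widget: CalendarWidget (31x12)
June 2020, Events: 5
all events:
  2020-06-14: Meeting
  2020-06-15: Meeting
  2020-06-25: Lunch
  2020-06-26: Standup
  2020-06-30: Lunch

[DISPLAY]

           June 2020           
Mo Tu We Th Fr Sa Su           
 1  2  3  4  5  6  7           
 8  9 10 11 12 13 14*          
15* 16 17 18 19 20 21          
22 23 24 25* 26* 27 28         
29 30*                         
                               
                               
                               
                               
                               


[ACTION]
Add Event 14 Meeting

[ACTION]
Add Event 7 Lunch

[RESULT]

           June 2020           
Mo Tu We Th Fr Sa Su           
 1  2  3  4  5  6  7*          
 8  9 10 11 12 13 14*          
15* 16 17 18 19 20 21          
22 23 24 25* 26* 27 28         
29 30*                         
                               
                               
                               
                               
                               


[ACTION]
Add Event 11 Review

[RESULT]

           June 2020           
Mo Tu We Th Fr Sa Su           
 1  2  3  4  5  6  7*          
 8  9 10 11* 12 13 14*         
15* 16 17 18 19 20 21          
22 23 24 25* 26* 27 28         
29 30*                         
                               
                               
                               
                               
                               


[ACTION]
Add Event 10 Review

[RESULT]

           June 2020           
Mo Tu We Th Fr Sa Su           
 1  2  3  4  5  6  7*          
 8  9 10* 11* 12 13 14*        
15* 16 17 18 19 20 21          
22 23 24 25* 26* 27 28         
29 30*                         
                               
                               
                               
                               
                               


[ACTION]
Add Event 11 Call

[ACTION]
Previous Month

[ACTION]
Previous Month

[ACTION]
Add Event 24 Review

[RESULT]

           April 2020          
Mo Tu We Th Fr Sa Su           
       1  2  3  4  5           
 6  7  8  9 10 11 12           
13 14 15 16 17 18 19           
20 21 22 23 24* 25 26          
27 28 29 30                    
                               
                               
                               
                               
                               
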